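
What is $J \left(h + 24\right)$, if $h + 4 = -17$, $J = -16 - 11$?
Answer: $-81$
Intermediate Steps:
$J = -27$
$h = -21$ ($h = -4 - 17 = -21$)
$J \left(h + 24\right) = - 27 \left(-21 + 24\right) = \left(-27\right) 3 = -81$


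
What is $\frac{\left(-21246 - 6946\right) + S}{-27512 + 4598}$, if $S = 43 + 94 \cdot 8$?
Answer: $\frac{27397}{22914} \approx 1.1956$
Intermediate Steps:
$S = 795$ ($S = 43 + 752 = 795$)
$\frac{\left(-21246 - 6946\right) + S}{-27512 + 4598} = \frac{\left(-21246 - 6946\right) + 795}{-27512 + 4598} = \frac{-28192 + 795}{-22914} = \left(-27397\right) \left(- \frac{1}{22914}\right) = \frac{27397}{22914}$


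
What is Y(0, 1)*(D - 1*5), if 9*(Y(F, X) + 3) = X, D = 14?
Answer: -26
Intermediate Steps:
Y(F, X) = -3 + X/9
Y(0, 1)*(D - 1*5) = (-3 + (⅑)*1)*(14 - 1*5) = (-3 + ⅑)*(14 - 5) = -26/9*9 = -26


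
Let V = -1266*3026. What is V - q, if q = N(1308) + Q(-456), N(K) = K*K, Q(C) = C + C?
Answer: -5540868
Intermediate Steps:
V = -3830916
Q(C) = 2*C
N(K) = K²
q = 1709952 (q = 1308² + 2*(-456) = 1710864 - 912 = 1709952)
V - q = -3830916 - 1*1709952 = -3830916 - 1709952 = -5540868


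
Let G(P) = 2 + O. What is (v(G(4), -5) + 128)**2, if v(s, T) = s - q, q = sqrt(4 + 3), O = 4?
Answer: (134 - sqrt(7))**2 ≈ 17254.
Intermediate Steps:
q = sqrt(7) ≈ 2.6458
G(P) = 6 (G(P) = 2 + 4 = 6)
v(s, T) = s - sqrt(7)
(v(G(4), -5) + 128)**2 = ((6 - sqrt(7)) + 128)**2 = (134 - sqrt(7))**2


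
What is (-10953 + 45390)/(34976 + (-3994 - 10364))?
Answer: 2649/1586 ≈ 1.6702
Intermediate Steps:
(-10953 + 45390)/(34976 + (-3994 - 10364)) = 34437/(34976 - 14358) = 34437/20618 = 34437*(1/20618) = 2649/1586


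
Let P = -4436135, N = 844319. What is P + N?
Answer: -3591816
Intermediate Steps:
P + N = -4436135 + 844319 = -3591816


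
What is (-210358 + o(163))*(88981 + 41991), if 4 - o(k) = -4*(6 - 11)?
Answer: -27553103528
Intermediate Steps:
o(k) = -16 (o(k) = 4 - (-4)*(6 - 11) = 4 - (-4)*(-5) = 4 - 1*20 = 4 - 20 = -16)
(-210358 + o(163))*(88981 + 41991) = (-210358 - 16)*(88981 + 41991) = -210374*130972 = -27553103528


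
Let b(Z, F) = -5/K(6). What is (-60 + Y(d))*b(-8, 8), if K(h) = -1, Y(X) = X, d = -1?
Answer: -305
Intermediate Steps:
b(Z, F) = 5 (b(Z, F) = -5/(-1) = -5*(-1) = 5)
(-60 + Y(d))*b(-8, 8) = (-60 - 1)*5 = -61*5 = -305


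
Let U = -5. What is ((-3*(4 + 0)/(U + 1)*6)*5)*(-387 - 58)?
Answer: -40050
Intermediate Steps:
((-3*(4 + 0)/(U + 1)*6)*5)*(-387 - 58) = ((-3*(4 + 0)/(-5 + 1)*6)*5)*(-387 - 58) = ((-3*(-1/1)*6)*5)*(-445) = ((-3/((-4*¼))*6)*5)*(-445) = ((-3/(-1)*6)*5)*(-445) = ((-3*(-1)*6)*5)*(-445) = ((3*6)*5)*(-445) = (18*5)*(-445) = 90*(-445) = -40050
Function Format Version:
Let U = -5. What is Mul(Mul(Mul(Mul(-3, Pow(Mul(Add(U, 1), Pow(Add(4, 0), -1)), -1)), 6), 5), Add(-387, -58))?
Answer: -40050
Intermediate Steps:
Mul(Mul(Mul(Mul(-3, Pow(Mul(Add(U, 1), Pow(Add(4, 0), -1)), -1)), 6), 5), Add(-387, -58)) = Mul(Mul(Mul(Mul(-3, Pow(Mul(Add(-5, 1), Pow(Add(4, 0), -1)), -1)), 6), 5), Add(-387, -58)) = Mul(Mul(Mul(Mul(-3, Pow(Mul(-4, Pow(4, -1)), -1)), 6), 5), -445) = Mul(Mul(Mul(Mul(-3, Pow(Mul(-4, Rational(1, 4)), -1)), 6), 5), -445) = Mul(Mul(Mul(Mul(-3, Pow(-1, -1)), 6), 5), -445) = Mul(Mul(Mul(Mul(-3, -1), 6), 5), -445) = Mul(Mul(Mul(3, 6), 5), -445) = Mul(Mul(18, 5), -445) = Mul(90, -445) = -40050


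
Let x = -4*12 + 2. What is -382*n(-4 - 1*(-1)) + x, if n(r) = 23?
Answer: -8832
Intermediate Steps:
x = -46 (x = -48 + 2 = -46)
-382*n(-4 - 1*(-1)) + x = -382*23 - 46 = -8786 - 46 = -8832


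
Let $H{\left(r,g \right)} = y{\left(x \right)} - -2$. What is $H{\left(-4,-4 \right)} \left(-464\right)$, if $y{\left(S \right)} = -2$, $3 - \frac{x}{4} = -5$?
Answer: $0$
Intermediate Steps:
$x = 32$ ($x = 12 - -20 = 12 + 20 = 32$)
$H{\left(r,g \right)} = 0$ ($H{\left(r,g \right)} = -2 - -2 = -2 + 2 = 0$)
$H{\left(-4,-4 \right)} \left(-464\right) = 0 \left(-464\right) = 0$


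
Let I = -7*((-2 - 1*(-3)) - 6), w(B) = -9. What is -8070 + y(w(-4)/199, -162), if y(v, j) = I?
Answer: -8035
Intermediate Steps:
I = 35 (I = -7*((-2 + 3) - 6) = -7*(1 - 6) = -7*(-5) = 35)
y(v, j) = 35
-8070 + y(w(-4)/199, -162) = -8070 + 35 = -8035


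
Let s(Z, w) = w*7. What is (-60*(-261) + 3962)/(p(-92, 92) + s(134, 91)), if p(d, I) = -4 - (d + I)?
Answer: 19622/633 ≈ 30.998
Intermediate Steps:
p(d, I) = -4 - I - d (p(d, I) = -4 - (I + d) = -4 + (-I - d) = -4 - I - d)
s(Z, w) = 7*w
(-60*(-261) + 3962)/(p(-92, 92) + s(134, 91)) = (-60*(-261) + 3962)/((-4 - 1*92 - 1*(-92)) + 7*91) = (15660 + 3962)/((-4 - 92 + 92) + 637) = 19622/(-4 + 637) = 19622/633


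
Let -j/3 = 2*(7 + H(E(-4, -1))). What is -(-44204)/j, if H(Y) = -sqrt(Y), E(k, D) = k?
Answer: -154714/159 - 44204*I/159 ≈ -973.04 - 278.01*I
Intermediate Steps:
j = -42 + 12*I (j = -6*(7 - sqrt(-4)) = -6*(7 - 2*I) = -3*(14 - 4*I) = -42 + 12*I ≈ -42.0 + 12.0*I)
-(-44204)/j = -(-44204)/(-42 + 12*I) = -(-44204)*(-42 - 12*I)/1908 = -(-11051)*(-42 - 12*I)/477 = 11051*(-42 - 12*I)/477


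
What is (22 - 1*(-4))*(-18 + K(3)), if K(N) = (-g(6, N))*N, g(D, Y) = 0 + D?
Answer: -936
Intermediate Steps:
g(D, Y) = D
K(N) = -6*N (K(N) = (-1*6)*N = -6*N)
(22 - 1*(-4))*(-18 + K(3)) = (22 - 1*(-4))*(-18 - 6*3) = (22 + 4)*(-18 - 18) = 26*(-36) = -936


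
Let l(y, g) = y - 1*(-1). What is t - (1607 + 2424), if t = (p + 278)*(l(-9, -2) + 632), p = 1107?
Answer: 860209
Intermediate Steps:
l(y, g) = 1 + y (l(y, g) = y + 1 = 1 + y)
t = 864240 (t = (1107 + 278)*((1 - 9) + 632) = 1385*(-8 + 632) = 1385*624 = 864240)
t - (1607 + 2424) = 864240 - (1607 + 2424) = 864240 - 1*4031 = 864240 - 4031 = 860209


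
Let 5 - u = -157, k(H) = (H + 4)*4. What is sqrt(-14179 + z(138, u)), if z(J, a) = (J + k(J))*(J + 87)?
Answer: sqrt(144671) ≈ 380.36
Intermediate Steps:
k(H) = 16 + 4*H (k(H) = (4 + H)*4 = 16 + 4*H)
u = 162 (u = 5 - 1*(-157) = 5 + 157 = 162)
z(J, a) = (16 + 5*J)*(87 + J) (z(J, a) = (J + (16 + 4*J))*(J + 87) = (16 + 5*J)*(87 + J))
sqrt(-14179 + z(138, u)) = sqrt(-14179 + (1392 + 5*138**2 + 451*138)) = sqrt(-14179 + (1392 + 5*19044 + 62238)) = sqrt(-14179 + (1392 + 95220 + 62238)) = sqrt(-14179 + 158850) = sqrt(144671)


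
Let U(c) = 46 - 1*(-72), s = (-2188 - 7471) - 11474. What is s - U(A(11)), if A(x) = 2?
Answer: -21251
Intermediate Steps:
s = -21133 (s = -9659 - 11474 = -21133)
U(c) = 118 (U(c) = 46 + 72 = 118)
s - U(A(11)) = -21133 - 1*118 = -21133 - 118 = -21251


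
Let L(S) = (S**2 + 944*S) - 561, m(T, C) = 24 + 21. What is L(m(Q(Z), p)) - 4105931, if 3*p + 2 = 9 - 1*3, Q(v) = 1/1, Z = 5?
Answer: -4061987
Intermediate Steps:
Q(v) = 1
p = 4/3 (p = -2/3 + (9 - 1*3)/3 = -2/3 + (9 - 3)/3 = -2/3 + (1/3)*6 = -2/3 + 2 = 4/3 ≈ 1.3333)
m(T, C) = 45
L(S) = -561 + S**2 + 944*S
L(m(Q(Z), p)) - 4105931 = (-561 + 45**2 + 944*45) - 4105931 = (-561 + 2025 + 42480) - 4105931 = 43944 - 4105931 = -4061987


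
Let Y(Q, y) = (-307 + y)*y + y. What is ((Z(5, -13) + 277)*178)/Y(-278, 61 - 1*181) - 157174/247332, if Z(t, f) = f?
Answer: 4152651/14633810 ≈ 0.28377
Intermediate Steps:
Y(Q, y) = y + y*(-307 + y) (Y(Q, y) = y*(-307 + y) + y = y + y*(-307 + y))
((Z(5, -13) + 277)*178)/Y(-278, 61 - 1*181) - 157174/247332 = ((-13 + 277)*178)/(((61 - 1*181)*(-306 + (61 - 1*181)))) - 157174/247332 = (264*178)/(((61 - 181)*(-306 + (61 - 181)))) - 157174*1/247332 = 46992/((-120*(-306 - 120))) - 78587/123666 = 46992/((-120*(-426))) - 78587/123666 = 46992/51120 - 78587/123666 = 46992*(1/51120) - 78587/123666 = 979/1065 - 78587/123666 = 4152651/14633810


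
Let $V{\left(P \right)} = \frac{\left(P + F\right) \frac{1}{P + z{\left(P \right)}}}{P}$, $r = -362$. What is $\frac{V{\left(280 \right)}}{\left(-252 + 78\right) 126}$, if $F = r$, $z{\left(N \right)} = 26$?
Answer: $\frac{41}{939224160} \approx 4.3653 \cdot 10^{-8}$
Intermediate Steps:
$F = -362$
$V{\left(P \right)} = \frac{-362 + P}{P \left(26 + P\right)}$ ($V{\left(P \right)} = \frac{\left(P - 362\right) \frac{1}{P + 26}}{P} = \frac{\left(-362 + P\right) \frac{1}{26 + P}}{P} = \frac{\frac{1}{26 + P} \left(-362 + P\right)}{P} = \frac{-362 + P}{P \left(26 + P\right)}$)
$\frac{V{\left(280 \right)}}{\left(-252 + 78\right) 126} = \frac{\frac{1}{280} \frac{1}{26 + 280} \left(-362 + 280\right)}{\left(-252 + 78\right) 126} = \frac{\frac{1}{280} \cdot \frac{1}{306} \left(-82\right)}{\left(-174\right) 126} = \frac{\frac{1}{280} \cdot \frac{1}{306} \left(-82\right)}{-21924} = \left(- \frac{41}{42840}\right) \left(- \frac{1}{21924}\right) = \frac{41}{939224160}$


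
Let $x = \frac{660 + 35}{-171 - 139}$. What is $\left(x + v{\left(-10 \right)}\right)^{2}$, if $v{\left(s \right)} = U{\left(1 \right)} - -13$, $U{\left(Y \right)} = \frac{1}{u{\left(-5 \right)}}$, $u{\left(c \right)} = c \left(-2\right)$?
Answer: $\frac{2832489}{24025} \approx 117.9$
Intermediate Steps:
$x = - \frac{139}{62}$ ($x = \frac{695}{-310} = 695 \left(- \frac{1}{310}\right) = - \frac{139}{62} \approx -2.2419$)
$u{\left(c \right)} = - 2 c$
$U{\left(Y \right)} = \frac{1}{10}$ ($U{\left(Y \right)} = \frac{1}{\left(-2\right) \left(-5\right)} = \frac{1}{10}$)
$v{\left(s \right)} = \frac{131}{10}$ ($v{\left(s \right)} = \frac{1}{10} - -13 = \frac{1}{10} + 13 = \frac{131}{10}$)
$\left(x + v{\left(-10 \right)}\right)^{2} = \left(- \frac{139}{62} + \frac{131}{10}\right)^{2} = \left(\frac{1683}{155}\right)^{2} = \frac{2832489}{24025}$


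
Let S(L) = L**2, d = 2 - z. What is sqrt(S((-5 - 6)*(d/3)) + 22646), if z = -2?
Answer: 5*sqrt(8230)/3 ≈ 151.20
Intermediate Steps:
d = 4 (d = 2 - 1*(-2) = 2 + 2 = 4)
sqrt(S((-5 - 6)*(d/3)) + 22646) = sqrt(((-5 - 6)*(4/3))**2 + 22646) = sqrt((-44/3)**2 + 22646) = sqrt(1936/9 + 22646) = sqrt(205750/9) = 5*sqrt(8230)/3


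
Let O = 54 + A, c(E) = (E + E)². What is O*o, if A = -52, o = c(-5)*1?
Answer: 200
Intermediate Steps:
c(E) = 4*E² (c(E) = (2*E)² = 4*E²)
o = 100 (o = (4*(-5)²)*1 = (4*25)*1 = 100*1 = 100)
O = 2 (O = 54 - 52 = 2)
O*o = 2*100 = 200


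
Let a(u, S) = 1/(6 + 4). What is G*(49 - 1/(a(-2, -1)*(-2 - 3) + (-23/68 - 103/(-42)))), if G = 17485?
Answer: 389974949/461 ≈ 8.4593e+5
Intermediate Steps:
a(u, S) = ⅒ (a(u, S) = 1/10 = ⅒)
G*(49 - 1/(a(-2, -1)*(-2 - 3) + (-23/68 - 103/(-42)))) = 17485*(49 - 1/((-2 - 3)/10 + (-23/68 - 103/(-42)))) = 17485*(49 - 1/((⅒)*(-5) + (-23*1/68 - 103*(-1/42)))) = 17485*(49 - 1/(-½ + (-23/68 + 103/42))) = 17485*(49 - 1/(-½ + 3019/1428)) = 17485*(49 - 1/2305/1428) = 17485*(49 - 1*1428/2305) = 17485*(49 - 1428/2305) = 17485*(111517/2305) = 389974949/461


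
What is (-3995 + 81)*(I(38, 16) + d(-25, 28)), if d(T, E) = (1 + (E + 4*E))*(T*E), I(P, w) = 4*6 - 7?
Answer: 386245262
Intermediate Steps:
I(P, w) = 17 (I(P, w) = 24 - 7 = 17)
d(T, E) = E*T*(1 + 5*E) (d(T, E) = (1 + 5*E)*(E*T) = E*T*(1 + 5*E))
(-3995 + 81)*(I(38, 16) + d(-25, 28)) = (-3995 + 81)*(17 + 28*(-25)*(1 + 5*28)) = -3914*(17 + 28*(-25)*(1 + 140)) = -3914*(17 + 28*(-25)*141) = -3914*(17 - 98700) = -3914*(-98683) = 386245262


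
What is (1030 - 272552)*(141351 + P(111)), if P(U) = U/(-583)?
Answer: -22375455188484/583 ≈ -3.8380e+10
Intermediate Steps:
P(U) = -U/583 (P(U) = U*(-1/583) = -U/583)
(1030 - 272552)*(141351 + P(111)) = (1030 - 272552)*(141351 - 1/583*111) = -271522*(141351 - 111/583) = -271522*82407522/583 = -22375455188484/583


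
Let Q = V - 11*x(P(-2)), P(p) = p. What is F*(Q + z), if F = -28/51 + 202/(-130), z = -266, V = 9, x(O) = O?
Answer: 327637/663 ≈ 494.17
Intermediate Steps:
F = -6971/3315 (F = -28*1/51 + 202*(-1/130) = -28/51 - 101/65 = -6971/3315 ≈ -2.1029)
Q = 31 (Q = 9 - 11*(-2) = 9 + 22 = 31)
F*(Q + z) = -6971*(31 - 266)/3315 = -6971/3315*(-235) = 327637/663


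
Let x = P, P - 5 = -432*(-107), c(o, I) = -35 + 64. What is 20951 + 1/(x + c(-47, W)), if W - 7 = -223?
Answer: 969151359/46258 ≈ 20951.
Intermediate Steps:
W = -216 (W = 7 - 223 = -216)
c(o, I) = 29
P = 46229 (P = 5 - 432*(-107) = 5 + 46224 = 46229)
x = 46229
20951 + 1/(x + c(-47, W)) = 20951 + 1/(46229 + 29) = 20951 + 1/46258 = 969151359/46258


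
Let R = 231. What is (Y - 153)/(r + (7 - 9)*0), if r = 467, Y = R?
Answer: 78/467 ≈ 0.16702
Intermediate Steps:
Y = 231
(Y - 153)/(r + (7 - 9)*0) = (231 - 153)/(467 + (7 - 9)*0) = 78/(467 - 2*0) = 78/(467 + 0) = 78/467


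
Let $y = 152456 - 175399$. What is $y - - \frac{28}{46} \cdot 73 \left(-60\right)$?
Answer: $- \frac{589009}{23} \approx -25609.0$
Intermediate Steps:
$y = -22943$
$y - - \frac{28}{46} \cdot 73 \left(-60\right) = -22943 - - \frac{28}{46} \cdot 73 \left(-60\right) = -22943 - \left(-28\right) \frac{1}{46} \cdot 73 \left(-60\right) = -22943 - \left(- \frac{14}{23}\right) 73 \left(-60\right) = -22943 - \left(- \frac{1022}{23}\right) \left(-60\right) = -22943 - \frac{61320}{23} = - \frac{589009}{23}$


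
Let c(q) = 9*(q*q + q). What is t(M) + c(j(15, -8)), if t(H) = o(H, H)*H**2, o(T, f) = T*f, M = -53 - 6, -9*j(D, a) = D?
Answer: 12117371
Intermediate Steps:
j(D, a) = -D/9
M = -59
c(q) = 9*q + 9*q**2 (c(q) = 9*(q**2 + q) = 9*(q + q**2) = 9*q + 9*q**2)
t(H) = H**4 (t(H) = (H*H)*H**2 = H**2*H**2 = H**4)
t(M) + c(j(15, -8)) = (-59)**4 + 9*(-1/9*15)*(1 - 1/9*15) = 12117361 + 9*(-5/3)*(1 - 5/3) = 12117361 + 9*(-5/3)*(-2/3) = 12117361 + 10 = 12117371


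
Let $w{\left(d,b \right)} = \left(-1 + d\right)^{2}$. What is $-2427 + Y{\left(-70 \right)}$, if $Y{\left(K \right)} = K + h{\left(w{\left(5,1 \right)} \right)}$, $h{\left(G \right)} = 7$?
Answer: $-2490$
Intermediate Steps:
$Y{\left(K \right)} = 7 + K$ ($Y{\left(K \right)} = K + 7 = 7 + K$)
$-2427 + Y{\left(-70 \right)} = -2427 + \left(7 - 70\right) = -2427 - 63 = -2490$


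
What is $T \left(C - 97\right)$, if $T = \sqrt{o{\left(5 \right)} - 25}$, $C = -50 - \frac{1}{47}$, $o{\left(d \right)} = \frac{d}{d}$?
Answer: $- \frac{13820 i \sqrt{6}}{47} \approx - 720.25 i$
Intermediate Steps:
$o{\left(d \right)} = 1$
$C = - \frac{2351}{47}$ ($C = -50 - \frac{1}{47} = - \frac{2351}{47} \approx -50.021$)
$T = 2 i \sqrt{6}$ ($T = \sqrt{1 - 25} = \sqrt{-24} = 2 i \sqrt{6} \approx 4.899 i$)
$T \left(C - 97\right) = 2 i \sqrt{6} \left(- \frac{2351}{47} - 97\right) = 2 i \sqrt{6} \left(- \frac{6910}{47}\right) = - \frac{13820 i \sqrt{6}}{47}$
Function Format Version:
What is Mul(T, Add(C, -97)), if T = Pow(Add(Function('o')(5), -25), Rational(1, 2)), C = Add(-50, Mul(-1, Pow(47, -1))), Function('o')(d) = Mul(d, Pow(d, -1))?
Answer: Mul(Rational(-13820, 47), I, Pow(6, Rational(1, 2))) ≈ Mul(-720.25, I)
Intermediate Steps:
Function('o')(d) = 1
C = Rational(-2351, 47) (C = Add(-50, Mul(-1, Rational(1, 47))) = Add(-50, Rational(-1, 47)) = Rational(-2351, 47) ≈ -50.021)
T = Mul(2, I, Pow(6, Rational(1, 2))) (T = Pow(Add(1, -25), Rational(1, 2)) = Pow(-24, Rational(1, 2)) = Mul(2, I, Pow(6, Rational(1, 2))) ≈ Mul(4.8990, I))
Mul(T, Add(C, -97)) = Mul(Mul(2, I, Pow(6, Rational(1, 2))), Add(Rational(-2351, 47), -97)) = Mul(Mul(2, I, Pow(6, Rational(1, 2))), Rational(-6910, 47)) = Mul(Rational(-13820, 47), I, Pow(6, Rational(1, 2)))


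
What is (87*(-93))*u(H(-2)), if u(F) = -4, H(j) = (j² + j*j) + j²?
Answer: 32364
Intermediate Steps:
H(j) = 3*j² (H(j) = (j² + j²) + j² = 2*j² + j² = 3*j²)
(87*(-93))*u(H(-2)) = (87*(-93))*(-4) = -8091*(-4) = 32364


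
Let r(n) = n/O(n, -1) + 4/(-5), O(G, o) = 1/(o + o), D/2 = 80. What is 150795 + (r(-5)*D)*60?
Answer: 239115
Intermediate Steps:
D = 160 (D = 2*80 = 160)
O(G, o) = 1/(2*o)
r(n) = -⅘ - 2*n (r(n) = n/(((½)/(-1))) + 4/(-5) = n/(((½)*(-1))) + 4*(-⅕) = n/(-½) - ⅘ = n*(-2) - ⅘ = -2*n - ⅘ = -⅘ - 2*n)
150795 + (r(-5)*D)*60 = 150795 + ((-⅘ - 2*(-5))*160)*60 = 150795 + ((-⅘ + 10)*160)*60 = 150795 + ((46/5)*160)*60 = 150795 + 1472*60 = 150795 + 88320 = 239115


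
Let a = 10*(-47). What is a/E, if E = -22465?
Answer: 94/4493 ≈ 0.020921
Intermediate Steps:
a = -470
a/E = -470/(-22465) = -470*(-1/22465) = 94/4493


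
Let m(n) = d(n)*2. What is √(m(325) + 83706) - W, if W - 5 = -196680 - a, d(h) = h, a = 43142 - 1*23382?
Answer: 216435 + 2*√21089 ≈ 2.1673e+5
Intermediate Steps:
a = 19760 (a = 43142 - 23382 = 19760)
m(n) = 2*n (m(n) = n*2 = 2*n)
W = -216435 (W = 5 + (-196680 - 1*19760) = 5 + (-196680 - 19760) = 5 - 216440 = -216435)
√(m(325) + 83706) - W = √(2*325 + 83706) - 1*(-216435) = √(650 + 83706) + 216435 = √84356 + 216435 = 2*√21089 + 216435 = 216435 + 2*√21089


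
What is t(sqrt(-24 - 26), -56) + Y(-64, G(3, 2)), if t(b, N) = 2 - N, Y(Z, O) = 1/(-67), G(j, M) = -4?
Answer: 3885/67 ≈ 57.985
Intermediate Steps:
Y(Z, O) = -1/67
t(sqrt(-24 - 26), -56) + Y(-64, G(3, 2)) = (2 - 1*(-56)) - 1/67 = (2 + 56) - 1/67 = 58 - 1/67 = 3885/67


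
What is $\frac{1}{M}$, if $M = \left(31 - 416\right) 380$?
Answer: $- \frac{1}{146300} \approx -6.8353 \cdot 10^{-6}$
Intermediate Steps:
$M = -146300$ ($M = \left(-385\right) 380 = -146300$)
$\frac{1}{M} = \frac{1}{-146300} = - \frac{1}{146300}$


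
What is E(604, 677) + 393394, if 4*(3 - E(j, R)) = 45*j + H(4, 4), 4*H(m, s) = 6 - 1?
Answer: 6185627/16 ≈ 3.8660e+5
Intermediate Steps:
H(m, s) = 5/4 (H(m, s) = (6 - 1)/4 = (1/4)*5 = 5/4)
E(j, R) = 43/16 - 45*j/4 (E(j, R) = 3 - (45*j + 5/4)/4 = 3 - (5/4 + 45*j)/4 = 3 + (-5/16 - 45*j/4) = 43/16 - 45*j/4)
E(604, 677) + 393394 = (43/16 - 45/4*604) + 393394 = (43/16 - 6795) + 393394 = -108677/16 + 393394 = 6185627/16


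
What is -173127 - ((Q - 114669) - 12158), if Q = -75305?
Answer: 29005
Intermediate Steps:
-173127 - ((Q - 114669) - 12158) = -173127 - ((-75305 - 114669) - 12158) = -173127 - (-189974 - 12158) = -173127 - 1*(-202132) = -173127 + 202132 = 29005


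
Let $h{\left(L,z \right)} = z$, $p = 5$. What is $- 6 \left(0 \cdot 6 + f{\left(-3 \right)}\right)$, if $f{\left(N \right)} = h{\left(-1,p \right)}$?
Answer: $-30$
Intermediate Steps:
$f{\left(N \right)} = 5$
$- 6 \left(0 \cdot 6 + f{\left(-3 \right)}\right) = - 6 \left(0 \cdot 6 + 5\right) = - 6 \left(0 + 5\right) = \left(-6\right) 5 = -30$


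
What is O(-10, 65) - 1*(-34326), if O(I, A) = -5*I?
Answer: 34376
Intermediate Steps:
O(-10, 65) - 1*(-34326) = -5*(-10) - 1*(-34326) = 50 + 34326 = 34376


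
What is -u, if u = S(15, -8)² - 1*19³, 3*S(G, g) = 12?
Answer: 6843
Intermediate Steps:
S(G, g) = 4 (S(G, g) = (⅓)*12 = 4)
u = -6843 (u = 4² - 1*19³ = 16 - 1*6859 = 16 - 6859 = -6843)
-u = -1*(-6843) = 6843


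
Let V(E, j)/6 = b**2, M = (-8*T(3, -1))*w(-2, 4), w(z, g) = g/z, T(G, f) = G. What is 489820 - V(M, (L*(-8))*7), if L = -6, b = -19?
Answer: 487654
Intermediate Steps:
M = 48 (M = (-8*3)*(4/(-2)) = -96*(-1)/2 = -24*(-2) = 48)
V(E, j) = 2166 (V(E, j) = 6*(-19)**2 = 6*361 = 2166)
489820 - V(M, (L*(-8))*7) = 489820 - 1*2166 = 489820 - 2166 = 487654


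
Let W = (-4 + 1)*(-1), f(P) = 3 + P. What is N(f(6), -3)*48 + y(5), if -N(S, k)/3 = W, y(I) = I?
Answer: -427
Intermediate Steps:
W = 3 (W = -3*(-1) = 3)
N(S, k) = -9 (N(S, k) = -3*3 = -9)
N(f(6), -3)*48 + y(5) = -9*48 + 5 = -432 + 5 = -427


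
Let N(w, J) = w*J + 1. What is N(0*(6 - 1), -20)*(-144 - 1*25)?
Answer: -169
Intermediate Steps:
N(w, J) = 1 + J*w (N(w, J) = J*w + 1 = 1 + J*w)
N(0*(6 - 1), -20)*(-144 - 1*25) = (1 - 0*(6 - 1))*(-144 - 1*25) = (1 - 0*5)*(-144 - 25) = (1 - 20*0)*(-169) = (1 + 0)*(-169) = 1*(-169) = -169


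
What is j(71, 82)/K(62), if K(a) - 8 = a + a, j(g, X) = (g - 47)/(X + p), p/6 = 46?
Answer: 1/1969 ≈ 0.00050787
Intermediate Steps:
p = 276 (p = 6*46 = 276)
j(g, X) = (-47 + g)/(276 + X) (j(g, X) = (g - 47)/(X + 276) = (-47 + g)/(276 + X))
K(a) = 8 + 2*a (K(a) = 8 + (a + a) = 8 + 2*a)
j(71, 82)/K(62) = ((-47 + 71)/(276 + 82))/(8 + 2*62) = (24/358)/(8 + 124) = ((1/358)*24)/132 = (12/179)*(1/132) = 1/1969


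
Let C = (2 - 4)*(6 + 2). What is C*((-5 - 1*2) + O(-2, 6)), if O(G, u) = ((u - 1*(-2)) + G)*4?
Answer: -272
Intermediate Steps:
C = -16 (C = -2*8 = -16)
O(G, u) = 8 + 4*G + 4*u (O(G, u) = ((u + 2) + G)*4 = ((2 + u) + G)*4 = (2 + G + u)*4 = 8 + 4*G + 4*u)
C*((-5 - 1*2) + O(-2, 6)) = -16*((-5 - 1*2) + (8 + 4*(-2) + 4*6)) = -16*((-5 - 2) + (8 - 8 + 24)) = -16*(-7 + 24) = -16*17 = -272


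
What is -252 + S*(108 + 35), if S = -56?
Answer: -8260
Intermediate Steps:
-252 + S*(108 + 35) = -252 - 56*(108 + 35) = -252 - 56*143 = -252 - 8008 = -8260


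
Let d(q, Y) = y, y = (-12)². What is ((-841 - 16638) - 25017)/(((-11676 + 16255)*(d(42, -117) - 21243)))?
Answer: 42496/96612321 ≈ 0.00043986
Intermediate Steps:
y = 144
d(q, Y) = 144
((-841 - 16638) - 25017)/(((-11676 + 16255)*(d(42, -117) - 21243))) = ((-841 - 16638) - 25017)/(((-11676 + 16255)*(144 - 21243))) = (-17479 - 25017)/((4579*(-21099))) = -42496/(-96612321) = -42496*(-1/96612321) = 42496/96612321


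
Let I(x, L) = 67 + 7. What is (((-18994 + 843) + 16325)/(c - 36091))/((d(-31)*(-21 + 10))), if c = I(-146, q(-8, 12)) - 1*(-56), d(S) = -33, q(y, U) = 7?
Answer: 166/1186713 ≈ 0.00013988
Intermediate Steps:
I(x, L) = 74
c = 130 (c = 74 - 1*(-56) = 74 + 56 = 130)
(((-18994 + 843) + 16325)/(c - 36091))/((d(-31)*(-21 + 10))) = (((-18994 + 843) + 16325)/(130 - 36091))/((-33*(-21 + 10))) = ((-18151 + 16325)/(-35961))/((-33*(-11))) = -1826*(-1/35961)/363 = (1826/35961)*(1/363) = 166/1186713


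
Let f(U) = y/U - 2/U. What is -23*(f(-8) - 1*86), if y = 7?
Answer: 15939/8 ≈ 1992.4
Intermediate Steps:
f(U) = 5/U (f(U) = 7/U - 2/U = 5/U)
-23*(f(-8) - 1*86) = -23*(5/(-8) - 1*86) = -23*(5*(-⅛) - 86) = -23*(-5/8 - 86) = -23*(-693/8) = 15939/8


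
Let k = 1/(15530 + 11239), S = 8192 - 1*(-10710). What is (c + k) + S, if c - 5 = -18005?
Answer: 24145639/26769 ≈ 902.00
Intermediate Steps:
c = -18000 (c = 5 - 18005 = -18000)
S = 18902 (S = 8192 + 10710 = 18902)
k = 1/26769 ≈ 3.7357e-5
(c + k) + S = (-18000 + 1/26769) + 18902 = -481841999/26769 + 18902 = 24145639/26769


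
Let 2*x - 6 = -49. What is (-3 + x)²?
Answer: 2401/4 ≈ 600.25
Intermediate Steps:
x = -43/2 (x = 3 + (½)*(-49) = 3 - 49/2 = -43/2 ≈ -21.500)
(-3 + x)² = (-3 - 43/2)² = (-49/2)² = 2401/4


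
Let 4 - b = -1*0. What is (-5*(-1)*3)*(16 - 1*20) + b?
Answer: -56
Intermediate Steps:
b = 4 (b = 4 - (-1)*0 = 4 - 1*0 = 4 + 0 = 4)
(-5*(-1)*3)*(16 - 1*20) + b = (-5*(-1)*3)*(16 - 1*20) + 4 = (5*3)*(16 - 20) + 4 = 15*(-4) + 4 = -60 + 4 = -56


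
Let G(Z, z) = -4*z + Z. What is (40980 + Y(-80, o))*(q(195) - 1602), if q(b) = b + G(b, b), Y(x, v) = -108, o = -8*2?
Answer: -81417024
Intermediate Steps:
o = -16
G(Z, z) = Z - 4*z
q(b) = -2*b (q(b) = b + (b - 4*b) = b - 3*b = -2*b)
(40980 + Y(-80, o))*(q(195) - 1602) = (40980 - 108)*(-2*195 - 1602) = 40872*(-390 - 1602) = 40872*(-1992) = -81417024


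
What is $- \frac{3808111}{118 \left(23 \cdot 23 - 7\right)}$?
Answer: $- \frac{3808111}{61596} \approx -61.824$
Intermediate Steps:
$- \frac{3808111}{118 \left(23 \cdot 23 - 7\right)} = - \frac{3808111}{118 \left(529 - 7\right)} = - \frac{3808111}{118 \cdot 522} = - \frac{3808111}{61596}$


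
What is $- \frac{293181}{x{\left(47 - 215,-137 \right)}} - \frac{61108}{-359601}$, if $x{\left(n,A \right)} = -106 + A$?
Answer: $\frac{11715892225}{9709227} \approx 1206.7$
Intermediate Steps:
$- \frac{293181}{x{\left(47 - 215,-137 \right)}} - \frac{61108}{-359601} = - \frac{293181}{-106 - 137} - \frac{61108}{-359601} = - \frac{293181}{-243} - - \frac{61108}{359601} = \left(-293181\right) \left(- \frac{1}{243}\right) + \frac{61108}{359601} = \frac{97727}{81} + \frac{61108}{359601} = \frac{11715892225}{9709227}$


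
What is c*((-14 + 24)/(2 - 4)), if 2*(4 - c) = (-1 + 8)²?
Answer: 205/2 ≈ 102.50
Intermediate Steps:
c = -41/2 (c = 4 - (-1 + 8)²/2 = 4 - ½*7² = 4 - ½*49 = 4 - 49/2 = -41/2 ≈ -20.500)
c*((-14 + 24)/(2 - 4)) = -41*(-14 + 24)/(2*(2 - 4)) = -205/(-2) = -205*(-1)/2 = -41/2*(-5) = 205/2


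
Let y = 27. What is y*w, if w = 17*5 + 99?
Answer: 4968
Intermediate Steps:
w = 184 (w = 85 + 99 = 184)
y*w = 27*184 = 4968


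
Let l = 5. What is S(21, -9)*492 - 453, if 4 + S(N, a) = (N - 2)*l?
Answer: 44319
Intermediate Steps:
S(N, a) = -14 + 5*N (S(N, a) = -4 + (N - 2)*5 = -4 + (-2 + N)*5 = -4 + (-10 + 5*N) = -14 + 5*N)
S(21, -9)*492 - 453 = (-14 + 5*21)*492 - 453 = (-14 + 105)*492 - 453 = 91*492 - 453 = 44772 - 453 = 44319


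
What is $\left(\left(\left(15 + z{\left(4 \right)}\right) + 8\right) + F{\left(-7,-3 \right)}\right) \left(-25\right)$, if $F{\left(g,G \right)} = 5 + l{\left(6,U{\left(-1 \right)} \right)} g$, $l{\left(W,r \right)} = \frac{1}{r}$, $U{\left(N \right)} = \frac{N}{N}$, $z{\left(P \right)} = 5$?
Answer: $-650$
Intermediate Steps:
$U{\left(N \right)} = 1$
$F{\left(g,G \right)} = 5 + g$ ($F{\left(g,G \right)} = 5 + \frac{g}{1} = 5 + 1 g = 5 + g$)
$\left(\left(\left(15 + z{\left(4 \right)}\right) + 8\right) + F{\left(-7,-3 \right)}\right) \left(-25\right) = \left(\left(\left(15 + 5\right) + 8\right) + \left(5 - 7\right)\right) \left(-25\right) = \left(\left(20 + 8\right) - 2\right) \left(-25\right) = \left(28 - 2\right) \left(-25\right) = 26 \left(-25\right) = -650$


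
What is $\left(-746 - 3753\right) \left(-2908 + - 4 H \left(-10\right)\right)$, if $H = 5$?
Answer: $12183292$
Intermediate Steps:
$\left(-746 - 3753\right) \left(-2908 + - 4 H \left(-10\right)\right) = \left(-746 - 3753\right) \left(-2908 + \left(-4\right) 5 \left(-10\right)\right) = - 4499 \left(-2908 - -200\right) = - 4499 \left(-2908 + 200\right) = \left(-4499\right) \left(-2708\right) = 12183292$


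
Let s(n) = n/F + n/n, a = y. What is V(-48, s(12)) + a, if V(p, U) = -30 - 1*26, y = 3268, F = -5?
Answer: 3212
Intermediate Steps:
a = 3268
s(n) = 1 - n/5 (s(n) = n/(-5) + n/n = n*(-⅕) + 1 = -n/5 + 1 = 1 - n/5)
V(p, U) = -56 (V(p, U) = -30 - 26 = -56)
V(-48, s(12)) + a = -56 + 3268 = 3212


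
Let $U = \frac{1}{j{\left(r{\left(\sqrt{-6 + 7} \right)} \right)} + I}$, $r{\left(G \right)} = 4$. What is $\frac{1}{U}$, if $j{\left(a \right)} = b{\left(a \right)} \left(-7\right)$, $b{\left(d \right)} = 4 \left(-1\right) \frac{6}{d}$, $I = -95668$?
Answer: $-95626$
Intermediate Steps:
$b{\left(d \right)} = - \frac{24}{d}$ ($b{\left(d \right)} = - 4 \frac{6}{d} = - \frac{24}{d}$)
$j{\left(a \right)} = \frac{168}{a}$ ($j{\left(a \right)} = - \frac{24}{a} \left(-7\right) = \frac{168}{a}$)
$U = - \frac{1}{95626}$ ($U = \frac{1}{\frac{168}{4} - 95668} = \frac{1}{168 \cdot \frac{1}{4} - 95668} = \frac{1}{42 - 95668} = \frac{1}{-95626} = - \frac{1}{95626} \approx -1.0457 \cdot 10^{-5}$)
$\frac{1}{U} = \frac{1}{- \frac{1}{95626}} = -95626$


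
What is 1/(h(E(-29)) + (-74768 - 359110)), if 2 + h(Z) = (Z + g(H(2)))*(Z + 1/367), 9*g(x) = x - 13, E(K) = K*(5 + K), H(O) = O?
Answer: 3303/164116909 ≈ 2.0126e-5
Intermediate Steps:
g(x) = -13/9 + x/9 (g(x) = (x - 13)/9 = (-13 + x)/9 = -13/9 + x/9)
h(Z) = -2 + (-11/9 + Z)*(1/367 + Z) (h(Z) = -2 + (Z + (-13/9 + (⅑)*2))*(Z + 1/367) = -2 + (Z + (-13/9 + 2/9))*(Z + 1/367) = -2 + (Z - 11/9)*(1/367 + Z) = -2 + (-11/9 + Z)*(1/367 + Z))
1/(h(E(-29)) + (-74768 - 359110)) = 1/((-6617/3303 + (-29*(5 - 29))² - (-116812)*(5 - 29)/3303) + (-74768 - 359110)) = 1/((-6617/3303 + (-29*(-24))² - (-116812)*(-24)/3303) - 433878) = 1/((-6617/3303 + 696² - 4028/3303*696) - 433878) = 1/((-6617/3303 + 484416 - 934496/1101) - 433878) = 1/(1597215943/3303 - 433878) = 1/(164116909/3303) = 3303/164116909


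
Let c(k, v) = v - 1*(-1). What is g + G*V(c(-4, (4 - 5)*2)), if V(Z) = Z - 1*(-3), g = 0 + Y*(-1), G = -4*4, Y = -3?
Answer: -29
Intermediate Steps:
c(k, v) = 1 + v (c(k, v) = v + 1 = 1 + v)
G = -16
g = 3 (g = 0 - 3*(-1) = 0 + 3 = 3)
V(Z) = 3 + Z (V(Z) = Z + 3 = 3 + Z)
g + G*V(c(-4, (4 - 5)*2)) = 3 - 16*(3 + (1 + (4 - 5)*2)) = 3 - 16*(3 + (1 - 1*2)) = 3 - 16*(3 + (1 - 2)) = 3 - 16*(3 - 1) = 3 - 16*2 = 3 - 32 = -29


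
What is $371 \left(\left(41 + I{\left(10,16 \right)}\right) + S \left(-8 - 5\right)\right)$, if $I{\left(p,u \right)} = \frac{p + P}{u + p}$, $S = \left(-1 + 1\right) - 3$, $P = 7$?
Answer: $\frac{777987}{26} \approx 29923.0$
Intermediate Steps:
$S = -3$ ($S = 0 - 3 = -3$)
$I{\left(p,u \right)} = \frac{7 + p}{p + u}$ ($I{\left(p,u \right)} = \frac{p + 7}{u + p} = \frac{7 + p}{p + u}$)
$371 \left(\left(41 + I{\left(10,16 \right)}\right) + S \left(-8 - 5\right)\right) = 371 \left(\left(41 + \frac{7 + 10}{10 + 16}\right) - 3 \left(-8 - 5\right)\right) = 371 \left(\left(41 + \frac{1}{26} \cdot 17\right) - -39\right) = 371 \left(\left(41 + \frac{1}{26} \cdot 17\right) + 39\right) = 371 \left(\left(41 + \frac{17}{26}\right) + 39\right) = 371 \left(\frac{1083}{26} + 39\right) = 371 \cdot \frac{2097}{26} = \frac{777987}{26}$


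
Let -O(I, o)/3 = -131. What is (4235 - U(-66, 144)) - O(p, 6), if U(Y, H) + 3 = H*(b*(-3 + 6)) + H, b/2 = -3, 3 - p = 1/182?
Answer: 6293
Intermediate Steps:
p = 545/182 (p = 3 - 1/182 = 545/182 ≈ 2.9945)
b = -6 (b = 2*(-3) = -6)
O(I, o) = 393 (O(I, o) = -3*(-131) = 393)
U(Y, H) = -3 - 17*H (U(Y, H) = -3 + (H*(-6*(-3 + 6)) + H) = -3 + (H*(-6*3) + H) = -3 + (H*(-18) + H) = -3 + (-18*H + H) = -3 - 17*H)
(4235 - U(-66, 144)) - O(p, 6) = (4235 - (-3 - 17*144)) - 1*393 = (4235 - (-3 - 2448)) - 393 = (4235 - 1*(-2451)) - 393 = (4235 + 2451) - 393 = 6686 - 393 = 6293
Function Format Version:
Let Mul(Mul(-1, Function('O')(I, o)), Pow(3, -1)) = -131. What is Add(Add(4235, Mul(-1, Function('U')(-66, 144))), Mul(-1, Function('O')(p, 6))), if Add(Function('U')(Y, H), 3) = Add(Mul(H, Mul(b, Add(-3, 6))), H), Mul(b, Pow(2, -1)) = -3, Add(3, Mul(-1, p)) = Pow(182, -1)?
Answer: 6293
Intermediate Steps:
p = Rational(545, 182) (p = Add(3, Mul(-1, Pow(182, -1))) = Add(3, Mul(-1, Rational(1, 182))) = Add(3, Rational(-1, 182)) = Rational(545, 182) ≈ 2.9945)
b = -6 (b = Mul(2, -3) = -6)
Function('O')(I, o) = 393 (Function('O')(I, o) = Mul(-3, -131) = 393)
Function('U')(Y, H) = Add(-3, Mul(-17, H)) (Function('U')(Y, H) = Add(-3, Add(Mul(H, Mul(-6, Add(-3, 6))), H)) = Add(-3, Add(Mul(H, Mul(-6, 3)), H)) = Add(-3, Add(Mul(H, -18), H)) = Add(-3, Add(Mul(-18, H), H)) = Add(-3, Mul(-17, H)))
Add(Add(4235, Mul(-1, Function('U')(-66, 144))), Mul(-1, Function('O')(p, 6))) = Add(Add(4235, Mul(-1, Add(-3, Mul(-17, 144)))), Mul(-1, 393)) = Add(Add(4235, Mul(-1, Add(-3, -2448))), -393) = Add(Add(4235, Mul(-1, -2451)), -393) = Add(Add(4235, 2451), -393) = Add(6686, -393) = 6293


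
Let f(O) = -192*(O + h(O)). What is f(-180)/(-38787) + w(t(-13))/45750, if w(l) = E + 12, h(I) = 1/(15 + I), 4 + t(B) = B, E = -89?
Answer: -829798009/929502750 ≈ -0.89273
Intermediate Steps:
t(B) = -4 + B
f(O) = -192*O - 192/(15 + O) (f(O) = -192*(O + 1/(15 + O)) = -192*O - 192/(15 + O))
w(l) = -77 (w(l) = -89 + 12 = -77)
f(-180)/(-38787) + w(t(-13))/45750 = (192*(-1 - 1*(-180)*(15 - 180))/(15 - 180))/(-38787) - 77/45750 = (192*(-1 - 1*(-180)*(-165))/(-165))*(-1/38787) - 77*1/45750 = (192*(-1/165)*(-1 - 29700))*(-1/38787) - 77/45750 = (192*(-1/165)*(-29701))*(-1/38787) - 77/45750 = (1900864/55)*(-1/38787) - 77/45750 = -271552/304755 - 77/45750 = -829798009/929502750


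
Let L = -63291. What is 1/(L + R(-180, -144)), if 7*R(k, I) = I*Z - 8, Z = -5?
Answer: -7/442325 ≈ -1.5825e-5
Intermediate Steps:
R(k, I) = -8/7 - 5*I/7 (R(k, I) = (I*(-5) - 8)/7 = (-5*I - 8)/7 = (-8 - 5*I)/7 = -8/7 - 5*I/7)
1/(L + R(-180, -144)) = 1/(-63291 + (-8/7 - 5/7*(-144))) = 1/(-63291 + (-8/7 + 720/7)) = 1/(-63291 + 712/7) = 1/(-442325/7) = -7/442325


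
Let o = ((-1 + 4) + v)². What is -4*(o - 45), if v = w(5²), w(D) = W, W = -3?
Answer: 180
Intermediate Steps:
w(D) = -3
v = -3
o = 0 (o = ((-1 + 4) - 3)² = (3 - 3)² = 0² = 0)
-4*(o - 45) = -4*(0 - 45) = -4*(-45) = 180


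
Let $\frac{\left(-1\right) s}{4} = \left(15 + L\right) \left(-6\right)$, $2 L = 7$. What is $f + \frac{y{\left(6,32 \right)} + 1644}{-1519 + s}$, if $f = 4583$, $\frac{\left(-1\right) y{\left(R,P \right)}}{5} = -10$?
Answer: $\frac{4925031}{1075} \approx 4581.4$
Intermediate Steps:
$L = \frac{7}{2}$ ($L = \frac{1}{2} \cdot 7 = \frac{7}{2} \approx 3.5$)
$y{\left(R,P \right)} = 50$ ($y{\left(R,P \right)} = \left(-5\right) \left(-10\right) = 50$)
$s = 444$ ($s = - 4 \left(15 + \frac{7}{2}\right) \left(-6\right) = - 4 \cdot \frac{37}{2} \left(-6\right) = \left(-4\right) \left(-111\right) = 444$)
$f + \frac{y{\left(6,32 \right)} + 1644}{-1519 + s} = 4583 + \frac{50 + 1644}{-1519 + 444} = 4583 + \frac{1694}{-1075} = 4583 + 1694 \left(- \frac{1}{1075}\right) = 4583 - \frac{1694}{1075} = \frac{4925031}{1075}$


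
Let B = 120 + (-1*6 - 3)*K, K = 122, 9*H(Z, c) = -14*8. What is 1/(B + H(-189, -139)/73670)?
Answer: -331515/324221726 ≈ -0.0010225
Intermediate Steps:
H(Z, c) = -112/9 (H(Z, c) = (-14*8)/9 = (⅑)*(-112) = -112/9)
B = -978 (B = 120 + (-1*6 - 3)*122 = 120 + (-6 - 3)*122 = 120 - 9*122 = 120 - 1098 = -978)
1/(B + H(-189, -139)/73670) = 1/(-978 - 112/9/73670) = 1/(-978 - 112/9*1/73670) = 1/(-978 - 56/331515) = 1/(-324221726/331515) = -331515/324221726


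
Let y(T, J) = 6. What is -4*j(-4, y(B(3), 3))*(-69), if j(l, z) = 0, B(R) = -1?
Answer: 0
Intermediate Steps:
-4*j(-4, y(B(3), 3))*(-69) = -4*0*(-69) = 0*(-69) = 0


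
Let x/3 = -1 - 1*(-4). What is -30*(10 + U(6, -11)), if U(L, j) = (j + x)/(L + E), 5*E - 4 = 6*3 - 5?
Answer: -13800/47 ≈ -293.62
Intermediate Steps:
x = 9 (x = 3*(-1 - 1*(-4)) = 3*(-1 + 4) = 3*3 = 9)
E = 17/5 (E = 4/5 + (6*3 - 5)/5 = 4/5 + (18 - 5)/5 = 4/5 + (1/5)*13 = 4/5 + 13/5 = 17/5 ≈ 3.4000)
U(L, j) = (9 + j)/(17/5 + L) (U(L, j) = (j + 9)/(L + 17/5) = (9 + j)/(17/5 + L))
-30*(10 + U(6, -11)) = -30*(10 + 5*(9 - 11)/(17 + 5*6)) = -30*(10 + 5*(-2)/(17 + 30)) = -30*(10 + 5*(-2)/47) = -30*(10 + 5*(1/47)*(-2)) = -30*(10 - 10/47) = -30*460/47 = -13800/47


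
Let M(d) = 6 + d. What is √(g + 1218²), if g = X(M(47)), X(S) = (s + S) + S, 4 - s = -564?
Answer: √1484198 ≈ 1218.3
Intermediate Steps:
s = 568 (s = 4 - 1*(-564) = 4 + 564 = 568)
X(S) = 568 + 2*S (X(S) = (568 + S) + S = 568 + 2*S)
g = 674 (g = 568 + 2*(6 + 47) = 568 + 2*53 = 568 + 106 = 674)
√(g + 1218²) = √(674 + 1218²) = √(674 + 1483524) = √1484198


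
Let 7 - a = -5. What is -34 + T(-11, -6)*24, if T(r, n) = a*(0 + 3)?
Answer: 830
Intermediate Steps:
a = 12 (a = 7 - 1*(-5) = 7 + 5 = 12)
T(r, n) = 36 (T(r, n) = 12*(0 + 3) = 12*3 = 36)
-34 + T(-11, -6)*24 = -34 + 36*24 = -34 + 864 = 830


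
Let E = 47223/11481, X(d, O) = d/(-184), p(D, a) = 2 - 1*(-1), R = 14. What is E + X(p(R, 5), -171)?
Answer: 2884863/704168 ≈ 4.0968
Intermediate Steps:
p(D, a) = 3 (p(D, a) = 2 + 1 = 3)
X(d, O) = -d/184 (X(d, O) = d*(-1/184) = -d/184)
E = 15741/3827 (E = 47223*(1/11481) = 15741/3827 ≈ 4.1131)
E + X(p(R, 5), -171) = 15741/3827 - 1/184*3 = 15741/3827 - 3/184 = 2884863/704168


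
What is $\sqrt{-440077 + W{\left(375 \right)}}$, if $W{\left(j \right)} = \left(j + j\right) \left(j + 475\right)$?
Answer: $\sqrt{197423} \approx 444.32$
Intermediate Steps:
$W{\left(j \right)} = 2 j \left(475 + j\right)$
$\sqrt{-440077 + W{\left(375 \right)}} = \sqrt{-440077 + 2 \cdot 375 \left(475 + 375\right)} = \sqrt{-440077 + 2 \cdot 375 \cdot 850} = \sqrt{-440077 + 637500} = \sqrt{197423}$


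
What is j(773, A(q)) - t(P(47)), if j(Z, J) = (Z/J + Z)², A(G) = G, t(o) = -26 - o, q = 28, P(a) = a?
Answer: 502579121/784 ≈ 6.4105e+5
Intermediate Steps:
j(Z, J) = (Z + Z/J)²
j(773, A(q)) - t(P(47)) = 773²*(1 + 28)²/28² - (-26 - 1*47) = (1/784)*597529*29² - (-26 - 47) = (1/784)*597529*841 - 1*(-73) = 502521889/784 + 73 = 502579121/784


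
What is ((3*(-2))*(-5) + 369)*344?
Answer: 137256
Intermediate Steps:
((3*(-2))*(-5) + 369)*344 = (-6*(-5) + 369)*344 = (30 + 369)*344 = 399*344 = 137256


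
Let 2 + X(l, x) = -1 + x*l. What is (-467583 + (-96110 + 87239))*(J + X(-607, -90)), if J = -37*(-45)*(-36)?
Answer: 2531400102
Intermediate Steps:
X(l, x) = -3 + l*x (X(l, x) = -2 + (-1 + x*l) = -2 + (-1 + l*x) = -3 + l*x)
J = -59940 (J = 1665*(-36) = -59940)
(-467583 + (-96110 + 87239))*(J + X(-607, -90)) = (-467583 + (-96110 + 87239))*(-59940 + (-3 - 607*(-90))) = (-467583 - 8871)*(-59940 + (-3 + 54630)) = -476454*(-59940 + 54627) = -476454*(-5313) = 2531400102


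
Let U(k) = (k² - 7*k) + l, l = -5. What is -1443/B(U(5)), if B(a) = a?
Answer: 481/5 ≈ 96.200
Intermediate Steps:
U(k) = -5 + k² - 7*k (U(k) = (k² - 7*k) - 5 = -5 + k² - 7*k)
-1443/B(U(5)) = -1443/(-5 + 5² - 7*5) = -1443/(-5 + 25 - 35) = -1443/(-15) = -1443*(-1/15) = 481/5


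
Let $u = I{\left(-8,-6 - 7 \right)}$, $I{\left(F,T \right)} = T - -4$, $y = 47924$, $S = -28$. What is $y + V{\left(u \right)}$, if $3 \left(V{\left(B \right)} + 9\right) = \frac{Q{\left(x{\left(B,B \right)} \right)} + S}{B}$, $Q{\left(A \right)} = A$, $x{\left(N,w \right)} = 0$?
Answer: $\frac{1293733}{27} \approx 47916.0$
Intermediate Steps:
$I{\left(F,T \right)} = 4 + T$ ($I{\left(F,T \right)} = T + 4 = 4 + T$)
$u = -9$ ($u = 4 - 13 = -9$)
$V{\left(B \right)} = -9 - \frac{28}{3 B}$ ($V{\left(B \right)} = -9 + \frac{\left(0 - 28\right) \frac{1}{B}}{3} = -9 + \frac{\left(-28\right) \frac{1}{B}}{3} = -9 - \frac{28}{3 B}$)
$y + V{\left(u \right)} = 47924 - \left(9 + \frac{28}{3 \left(-9\right)}\right) = 47924 - \frac{215}{27} = \frac{1293733}{27}$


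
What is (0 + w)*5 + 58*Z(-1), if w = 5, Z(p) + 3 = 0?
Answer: -149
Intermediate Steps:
Z(p) = -3 (Z(p) = -3 + 0 = -3)
(0 + w)*5 + 58*Z(-1) = (0 + 5)*5 + 58*(-3) = 5*5 - 174 = 25 - 174 = -149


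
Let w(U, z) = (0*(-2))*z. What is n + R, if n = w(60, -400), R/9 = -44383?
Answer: -399447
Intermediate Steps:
w(U, z) = 0 (w(U, z) = 0*z = 0)
R = -399447 (R = 9*(-44383) = -399447)
n = 0
n + R = 0 - 399447 = -399447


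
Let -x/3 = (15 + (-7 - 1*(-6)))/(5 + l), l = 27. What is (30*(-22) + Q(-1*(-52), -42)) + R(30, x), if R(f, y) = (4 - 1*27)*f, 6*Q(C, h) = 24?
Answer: -1346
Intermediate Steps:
Q(C, h) = 4 (Q(C, h) = (⅙)*24 = 4)
x = -21/16 (x = -3*(15 + (-7 - 1*(-6)))/(5 + 27) = -3*(15 + (-7 + 6))/32 = -3*(15 - 1)/32 = -42/32 = -3*7/16 = -21/16 ≈ -1.3125)
R(f, y) = -23*f (R(f, y) = (4 - 27)*f = -23*f)
(30*(-22) + Q(-1*(-52), -42)) + R(30, x) = (30*(-22) + 4) - 23*30 = (-660 + 4) - 690 = -656 - 690 = -1346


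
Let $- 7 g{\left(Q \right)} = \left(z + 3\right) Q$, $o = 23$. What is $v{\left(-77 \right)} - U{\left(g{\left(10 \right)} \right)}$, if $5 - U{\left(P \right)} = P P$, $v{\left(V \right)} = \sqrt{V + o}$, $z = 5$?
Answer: $\frac{6155}{49} + 3 i \sqrt{6} \approx 125.61 + 7.3485 i$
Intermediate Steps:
$g{\left(Q \right)} = - \frac{8 Q}{7}$ ($g{\left(Q \right)} = - \frac{\left(5 + 3\right) Q}{7} = - \frac{8 Q}{7}$)
$v{\left(V \right)} = \sqrt{23 + V}$ ($v{\left(V \right)} = \sqrt{V + 23} = \sqrt{23 + V}$)
$U{\left(P \right)} = 5 - P^{2}$ ($U{\left(P \right)} = 5 - P P = 5 - P^{2}$)
$v{\left(-77 \right)} - U{\left(g{\left(10 \right)} \right)} = \sqrt{23 - 77} - \left(5 - \left(\left(- \frac{8}{7}\right) 10\right)^{2}\right) = \sqrt{-54} - \left(5 - \left(- \frac{80}{7}\right)^{2}\right) = 3 i \sqrt{6} - \left(5 - \frac{6400}{49}\right) = 3 i \sqrt{6} - - \frac{6155}{49} = 3 i \sqrt{6} + \frac{6155}{49} = \frac{6155}{49} + 3 i \sqrt{6}$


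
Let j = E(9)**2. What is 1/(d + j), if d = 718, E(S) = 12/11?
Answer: 121/87022 ≈ 0.0013905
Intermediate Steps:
E(S) = 12/11 (E(S) = 12*(1/11) = 12/11)
j = 144/121 (j = (12/11)**2 = 144/121 ≈ 1.1901)
1/(d + j) = 1/(718 + 144/121) = 1/(87022/121) = 121/87022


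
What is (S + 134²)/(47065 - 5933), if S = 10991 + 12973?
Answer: 10480/10283 ≈ 1.0192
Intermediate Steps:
S = 23964
(S + 134²)/(47065 - 5933) = (23964 + 134²)/(47065 - 5933) = (23964 + 17956)/41132 = 41920*(1/41132) = 10480/10283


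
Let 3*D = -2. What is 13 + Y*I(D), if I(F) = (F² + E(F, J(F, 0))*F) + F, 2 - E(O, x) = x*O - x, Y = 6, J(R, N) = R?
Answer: 73/9 ≈ 8.1111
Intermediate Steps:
D = -⅔ (D = (⅓)*(-2) = -⅔ ≈ -0.66667)
E(O, x) = 2 + x - O*x (E(O, x) = 2 - (x*O - x) = 2 - (O*x - x) = 2 - (-x + O*x) = 2 + (x - O*x) = 2 + x - O*x)
I(F) = F + F² + F*(2 + F - F²) (I(F) = (F² + (2 + F - F*F)*F) + F = (F² + (2 + F - F²)*F) + F = (F² + F*(2 + F - F²)) + F = F + F² + F*(2 + F - F²))
13 + Y*I(D) = 13 + 6*(-2*(3 - (-⅔)² + 2*(-⅔))/3) = 13 + 6*(-2*(3 - 1*4/9 - 4/3)/3) = 13 + 6*(-2*(3 - 4/9 - 4/3)/3) = 13 + 6*(-⅔*11/9) = 13 + 6*(-22/27) = 13 - 44/9 = 73/9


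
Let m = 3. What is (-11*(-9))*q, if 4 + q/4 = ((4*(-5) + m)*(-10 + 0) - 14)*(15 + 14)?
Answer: 1789920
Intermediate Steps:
q = 18080 (q = -16 + 4*(((4*(-5) + 3)*(-10 + 0) - 14)*(15 + 14)) = -16 + 4*(((-20 + 3)*(-10) - 14)*29) = -16 + 4*((-17*(-10) - 14)*29) = -16 + 4*((170 - 14)*29) = -16 + 4*(156*29) = -16 + 4*4524 = -16 + 18096 = 18080)
(-11*(-9))*q = -11*(-9)*18080 = 99*18080 = 1789920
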